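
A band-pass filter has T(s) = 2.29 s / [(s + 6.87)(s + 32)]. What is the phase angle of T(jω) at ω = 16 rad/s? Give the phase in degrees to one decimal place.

∠(j16) = 90.00°
∠(j16 + 6.87) = arctan(16/6.87) = 66.76°
∠(j16 + 32) = arctan(16/32) = 26.57°
∠T(j16) = 90.00° − (66.76° + 26.57°) = -3.33°

-3.3°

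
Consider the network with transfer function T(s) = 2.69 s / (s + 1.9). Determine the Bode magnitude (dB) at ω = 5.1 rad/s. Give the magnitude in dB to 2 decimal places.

|j5.1| = 5.1
|j5.1 + 1.9| = √(5.1² + 1.9²) = 5.442
|T(j5.1)| = 2.69 × 5.1 / 5.442 = 2.5208
20 log₁₀(2.5208) = 8.031 dB

8.03 dB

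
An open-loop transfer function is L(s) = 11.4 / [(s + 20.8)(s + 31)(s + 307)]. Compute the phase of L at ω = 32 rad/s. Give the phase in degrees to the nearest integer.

-109°

∠(j32 + 20.8) = arctan(32/20.8) = 56.98°
∠(j32 + 31) = arctan(32/31) = 45.91°
∠(j32 + 307) = arctan(32/307) = 5.95°
∠L(j32) = − (56.98° + 45.91° + 5.95°) = -108.84°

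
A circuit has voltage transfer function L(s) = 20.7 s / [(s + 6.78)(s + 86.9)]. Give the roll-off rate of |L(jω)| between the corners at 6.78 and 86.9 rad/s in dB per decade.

In this band the factors already past their corner are: 1 differentiator zero, pole at 6.78; net slope = 0 dB/decade.

0 dB/decade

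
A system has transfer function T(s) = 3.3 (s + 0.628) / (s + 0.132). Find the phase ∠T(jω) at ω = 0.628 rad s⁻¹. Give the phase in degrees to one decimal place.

∠(j0.628 + 0.628) = arctan(0.628/0.628) = 45.00°
∠(j0.628 + 0.132) = arctan(0.628/0.132) = 78.13°
∠T(j0.628) = 45.00° − 78.13° = -33.13°

-33.1 deg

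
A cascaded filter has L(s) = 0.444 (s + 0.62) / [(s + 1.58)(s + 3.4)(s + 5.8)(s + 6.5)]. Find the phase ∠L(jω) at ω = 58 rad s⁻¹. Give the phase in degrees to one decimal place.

-253.6°

∠(j58 + 0.62) = arctan(58/0.62) = 89.39°
∠(j58 + 1.58) = arctan(58/1.58) = 88.44°
∠(j58 + 3.4) = arctan(58/3.4) = 86.65°
∠(j58 + 5.8) = arctan(58/5.8) = 84.29°
∠(j58 + 6.5) = arctan(58/6.5) = 83.61°
∠L(j58) = 89.39° − (88.44° + 86.65° + 84.29° + 83.61°) = -253.59°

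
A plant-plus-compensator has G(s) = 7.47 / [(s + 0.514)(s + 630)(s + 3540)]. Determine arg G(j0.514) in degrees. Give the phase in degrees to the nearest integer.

-45°

∠(j0.514 + 0.514) = arctan(0.514/0.514) = 45.00°
∠(j0.514 + 630) = arctan(0.514/630) = 0.05°
∠(j0.514 + 3540) = arctan(0.514/3540) = 0.01°
∠G(j0.514) = − (45.00° + 0.05° + 0.01°) = -45.06°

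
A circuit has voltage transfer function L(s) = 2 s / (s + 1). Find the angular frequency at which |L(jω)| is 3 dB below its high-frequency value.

For a single-pole high-pass, the −3 dB point is at the pole: ω = 1 rad/s.

1 rad/s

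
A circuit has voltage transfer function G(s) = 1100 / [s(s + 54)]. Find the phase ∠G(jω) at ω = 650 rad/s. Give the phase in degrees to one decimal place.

∠(j650 + 54) = arctan(650/54) = 85.25°
∠(j650) = 90.00°
∠G(j650) = − (85.25° + 90.00°) = -175.25°

-175.3°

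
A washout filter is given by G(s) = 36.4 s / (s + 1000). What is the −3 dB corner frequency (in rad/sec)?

1000 rad/sec

For a single-pole high-pass, the −3 dB point is at the pole: ω = 1000 rad/sec.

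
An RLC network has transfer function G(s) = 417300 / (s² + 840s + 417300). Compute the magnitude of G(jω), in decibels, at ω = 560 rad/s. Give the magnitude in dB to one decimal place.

|(j560)² + 840(j560) + 417300| = |1.037e+05 + j4.704e+05| = 4.817e+05
|G(j560)| = 417300 / 4.817e+05 = 0.86632
20 log₁₀(0.86632) = -1.25 dB

-1.2 dB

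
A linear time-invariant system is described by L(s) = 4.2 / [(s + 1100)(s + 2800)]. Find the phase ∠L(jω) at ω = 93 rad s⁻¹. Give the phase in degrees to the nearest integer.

∠(j93 + 1100) = arctan(93/1100) = 4.83°
∠(j93 + 2800) = arctan(93/2800) = 1.90°
∠L(j93) = − (4.83° + 1.90°) = -6.73°

-7°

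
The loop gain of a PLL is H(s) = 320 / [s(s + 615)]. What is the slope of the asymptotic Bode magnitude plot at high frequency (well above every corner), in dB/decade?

With 0 zeros and 2 poles, the high-frequency asymptotic slope is 20 × (0 − 2) = -40 dB/decade.

-40 dB/decade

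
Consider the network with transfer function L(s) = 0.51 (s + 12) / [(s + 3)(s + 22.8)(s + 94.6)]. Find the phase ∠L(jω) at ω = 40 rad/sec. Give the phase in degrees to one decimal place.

∠(j40 + 12) = arctan(40/12) = 73.30°
∠(j40 + 3) = arctan(40/3) = 85.71°
∠(j40 + 22.8) = arctan(40/22.8) = 60.32°
∠(j40 + 94.6) = arctan(40/94.6) = 22.92°
∠L(j40) = 73.30° − (85.71° + 60.32° + 22.92°) = -95.65°

-95.6 deg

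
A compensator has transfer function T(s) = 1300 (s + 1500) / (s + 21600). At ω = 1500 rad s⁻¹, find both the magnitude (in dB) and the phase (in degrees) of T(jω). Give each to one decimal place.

|T| = 42.1 dB, ∠T = 41.0°

|j1500 + 1500| = √(1500² + 1500²) = 2121
|j1500 + 21600| = √(1500² + 21600²) = 2.165e+04
|T(j1500)| = 1300 × 2121 / 2.165e+04 = 127.37
20 log₁₀(127.37) = 42.10 dB
∠(j1500 + 1500) = arctan(1500/1500) = 45.00°
∠(j1500 + 21600) = arctan(1500/21600) = 3.97°
∠T(j1500) = 45.00° − 3.97° = 41.03°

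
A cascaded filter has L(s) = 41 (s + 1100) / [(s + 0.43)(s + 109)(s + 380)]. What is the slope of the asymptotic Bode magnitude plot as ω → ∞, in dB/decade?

-40 dB/decade

With 1 zero and 3 poles, the high-frequency asymptotic slope is 20 × (1 − 3) = -40 dB/decade.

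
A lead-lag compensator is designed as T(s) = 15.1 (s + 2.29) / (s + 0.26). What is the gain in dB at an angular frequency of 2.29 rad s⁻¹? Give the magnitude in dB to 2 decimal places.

26.53 dB

|j2.29 + 2.29| = √(2.29² + 2.29²) = 3.239
|j2.29 + 0.26| = √(2.29² + 0.26²) = 2.305
|T(j2.29)| = 15.1 × 3.239 / 2.305 = 21.218
20 log₁₀(21.218) = 26.534 dB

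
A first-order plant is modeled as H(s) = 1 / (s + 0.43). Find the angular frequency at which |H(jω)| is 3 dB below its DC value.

0.43 rad/s

For a single-pole low-pass, the −3 dB point is at the pole: ω = 0.43 rad/s.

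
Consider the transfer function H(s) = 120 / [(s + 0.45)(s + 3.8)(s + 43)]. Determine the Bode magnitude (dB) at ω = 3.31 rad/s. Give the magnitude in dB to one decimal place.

-15.6 dB

|j3.31 + 0.45| = √(3.31² + 0.45²) = 3.34
|j3.31 + 3.8| = √(3.31² + 3.8²) = 5.039
|j3.31 + 43| = √(3.31² + 43²) = 43.13
|H(j3.31)| = 120 / (3.34 × 5.039 × 43.13) = 0.16529
20 log₁₀(0.16529) = -15.64 dB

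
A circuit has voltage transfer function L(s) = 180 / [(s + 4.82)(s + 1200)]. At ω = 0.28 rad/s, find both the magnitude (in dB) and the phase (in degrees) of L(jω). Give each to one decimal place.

|L| = -30.2 dB, ∠L = -3.3°

|j0.28 + 4.82| = √(0.28² + 4.82²) = 4.828
|j0.28 + 1200| = √(0.28² + 1200²) = 1200
|L(j0.28)| = 180 / (4.828 × 1200) = 0.031068
20 log₁₀(0.031068) = -30.15 dB
∠(j0.28 + 4.82) = arctan(0.28/4.82) = 3.32°
∠(j0.28 + 1200) = arctan(0.28/1200) = 0.01°
∠L(j0.28) = − (3.32° + 0.01°) = -3.34°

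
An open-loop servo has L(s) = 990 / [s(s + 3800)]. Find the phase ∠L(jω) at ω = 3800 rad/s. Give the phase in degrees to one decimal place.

-135.0°

∠(j3800 + 3800) = arctan(3800/3800) = 45.00°
∠(j3800) = 90.00°
∠L(j3800) = − (45.00° + 90.00°) = -135.00°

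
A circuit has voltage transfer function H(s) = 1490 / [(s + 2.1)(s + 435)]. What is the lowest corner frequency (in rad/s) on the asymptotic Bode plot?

Break frequencies occur at each pole and zero magnitude: 2.1 rad/s, 435 rad/s.
The lowest is 2.1 rad/s.

2.1 rad/s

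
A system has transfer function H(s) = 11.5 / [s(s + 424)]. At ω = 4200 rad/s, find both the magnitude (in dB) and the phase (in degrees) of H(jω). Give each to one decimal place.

|j4200 + 424| = √(4200² + 424²) = 4221
|j4200| = 4200
|H(j4200)| = 11.5 / (4221 × 4200) = 6.4863e-07
20 log₁₀(6.4863e-07) = -123.76 dB
∠(j4200 + 424) = arctan(4200/424) = 84.24°
∠(j4200) = 90.00°
∠H(j4200) = − (84.24° + 90.00°) = -174.24°

|H| = -123.8 dB, ∠H = -174.2°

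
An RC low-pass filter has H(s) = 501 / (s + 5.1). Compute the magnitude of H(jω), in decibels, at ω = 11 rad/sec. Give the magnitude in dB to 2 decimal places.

32.32 dB

|j11 + 5.1| = √(11² + 5.1²) = 12.12
|H(j11)| = 501 / 12.12 = 41.32
20 log₁₀(41.32) = 32.323 dB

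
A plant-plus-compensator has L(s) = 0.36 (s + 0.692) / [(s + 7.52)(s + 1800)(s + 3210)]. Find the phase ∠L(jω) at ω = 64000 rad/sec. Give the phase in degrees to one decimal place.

∠(j64000 + 0.692) = arctan(64000/0.692) = 90.00°
∠(j64000 + 7.52) = arctan(64000/7.52) = 89.99°
∠(j64000 + 1800) = arctan(64000/1800) = 88.39°
∠(j64000 + 3210) = arctan(64000/3210) = 87.13°
∠L(j64000) = 90.00° − (89.99° + 88.39° + 87.13°) = -175.51°

-175.5°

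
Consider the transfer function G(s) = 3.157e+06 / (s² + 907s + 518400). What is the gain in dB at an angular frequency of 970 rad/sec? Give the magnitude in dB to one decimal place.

10.2 dB

|(j970)² + 907(j970) + 518400| = |-4.225e+05 + j8.7979e+05| = 9.76e+05
|G(j970)| = 3.157e+06 / 9.76e+05 = 3.2347
20 log₁₀(3.2347) = 10.20 dB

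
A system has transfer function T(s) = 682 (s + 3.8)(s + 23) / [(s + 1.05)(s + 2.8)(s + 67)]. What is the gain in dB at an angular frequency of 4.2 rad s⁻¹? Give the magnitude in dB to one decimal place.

|j4.2 + 3.8| = √(4.2² + 3.8²) = 5.664
|j4.2 + 23| = √(4.2² + 23²) = 23.38
|j4.2 + 1.05| = √(4.2² + 1.05²) = 4.329
|j4.2 + 2.8| = √(4.2² + 2.8²) = 5.048
|j4.2 + 67| = √(4.2² + 67²) = 67.13
|T(j4.2)| = 682 × 5.664 × 23.38 / (4.329 × 5.048 × 67.13) = 61.562
20 log₁₀(61.562) = 35.79 dB

35.8 dB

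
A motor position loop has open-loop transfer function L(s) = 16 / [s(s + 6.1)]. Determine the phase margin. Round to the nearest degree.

Gain crossover: |L(jω)| = 1 at ω ≈ 2.44 rad/s.
∠L(j2.44) = −90° − arctan(2.44/6.1) ≈ -111.77°
PM = 180° + (-111.77°) = 68.23°

68 deg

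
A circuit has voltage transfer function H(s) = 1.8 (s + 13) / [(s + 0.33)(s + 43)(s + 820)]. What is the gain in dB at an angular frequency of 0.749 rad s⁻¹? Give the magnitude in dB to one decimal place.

-61.8 dB

|j0.749 + 13| = √(0.749² + 13²) = 13.02
|j0.749 + 0.33| = √(0.749² + 0.33²) = 0.8185
|j0.749 + 43| = √(0.749² + 43²) = 43.01
|j0.749 + 820| = √(0.749² + 820²) = 820
|H(j0.749)| = 1.8 × 13.02 / (0.8185 × 43.01 × 820) = 0.00081205
20 log₁₀(0.00081205) = -61.81 dB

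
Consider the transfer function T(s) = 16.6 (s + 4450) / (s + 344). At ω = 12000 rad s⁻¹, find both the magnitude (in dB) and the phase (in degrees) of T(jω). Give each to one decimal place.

|T| = 25.0 dB, ∠T = -18.7°

|j12000 + 4450| = √(12000² + 4450²) = 1.28e+04
|j12000 + 344| = √(12000² + 344²) = 1.2e+04
|T(j12000)| = 16.6 × 1.28e+04 / 1.2e+04 = 17.697
20 log₁₀(17.697) = 24.96 dB
∠(j12000 + 4450) = arctan(12000/4450) = 69.65°
∠(j12000 + 344) = arctan(12000/344) = 88.36°
∠T(j12000) = 69.65° − 88.36° = -18.70°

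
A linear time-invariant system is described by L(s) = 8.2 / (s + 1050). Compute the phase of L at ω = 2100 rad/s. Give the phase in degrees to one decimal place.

∠(j2100 + 1050) = arctan(2100/1050) = 63.43°
∠L(j2100) = −63.43° = -63.43°

-63.4°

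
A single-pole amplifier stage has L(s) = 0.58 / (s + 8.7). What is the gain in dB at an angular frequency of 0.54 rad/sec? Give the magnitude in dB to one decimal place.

|j0.54 + 8.7| = √(0.54² + 8.7²) = 8.717
|L(j0.54)| = 0.58 / 8.717 = 0.066539
20 log₁₀(0.066539) = -23.54 dB

-23.5 dB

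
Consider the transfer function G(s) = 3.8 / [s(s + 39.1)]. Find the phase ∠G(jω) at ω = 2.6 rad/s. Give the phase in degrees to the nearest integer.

-94°

∠(j2.6 + 39.1) = arctan(2.6/39.1) = 3.80°
∠(j2.6) = 90.00°
∠G(j2.6) = − (3.80° + 90.00°) = -93.80°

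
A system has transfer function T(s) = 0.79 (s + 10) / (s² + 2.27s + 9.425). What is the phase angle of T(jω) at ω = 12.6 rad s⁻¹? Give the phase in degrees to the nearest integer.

-118 deg

∠(j12.6 + 10) = arctan(12.6/10) = 51.56°
∠[(j12.6)² + 2.27(j12.6) + 9.425] = ∠[-149.33 + j28.602] = 169.16°
∠T(j12.6) = 51.56° − 169.16° = -117.59°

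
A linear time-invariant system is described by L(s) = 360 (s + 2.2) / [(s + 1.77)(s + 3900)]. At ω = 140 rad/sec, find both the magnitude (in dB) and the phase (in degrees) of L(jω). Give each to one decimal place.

|L| = -20.7 dB, ∠L = -2.2 deg

|j140 + 2.2| = √(140² + 2.2²) = 140
|j140 + 1.77| = √(140² + 1.77²) = 140
|j140 + 3900| = √(140² + 3900²) = 3903
|L(j140)| = 360 × 140 / (140 × 3903) = 0.092252
20 log₁₀(0.092252) = -20.70 dB
∠(j140 + 2.2) = arctan(140/2.2) = 89.10°
∠(j140 + 1.77) = arctan(140/1.77) = 89.28°
∠(j140 + 3900) = arctan(140/3900) = 2.06°
∠L(j140) = 89.10° − (89.28° + 2.06°) = -2.23°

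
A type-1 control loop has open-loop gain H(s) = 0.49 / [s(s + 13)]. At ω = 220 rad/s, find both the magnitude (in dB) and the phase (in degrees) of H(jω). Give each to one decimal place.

|j220 + 13| = √(220² + 13²) = 220.4
|j220| = 220
|H(j220)| = 0.49 / (220.4 × 220) = 1.0106e-05
20 log₁₀(1.0106e-05) = -99.91 dB
∠(j220 + 13) = arctan(220/13) = 86.62°
∠(j220) = 90.00°
∠H(j220) = − (86.62° + 90.00°) = -176.62°

|H| = -99.9 dB, ∠H = -176.6°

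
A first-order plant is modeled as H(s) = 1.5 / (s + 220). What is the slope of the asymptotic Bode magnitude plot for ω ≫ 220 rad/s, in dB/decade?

With 0 zeros and 1 pole, the high-frequency asymptotic slope is 20 × (0 − 1) = -20 dB/decade.

-20 dB/decade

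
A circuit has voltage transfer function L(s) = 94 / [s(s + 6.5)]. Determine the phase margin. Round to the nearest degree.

37°

Gain crossover: |L(jω)| = 1 at ω ≈ 8.67 rad/s.
∠L(j8.67) = −90° − arctan(8.67/6.5) ≈ -143.15°
PM = 180° + (-143.15°) = 36.85°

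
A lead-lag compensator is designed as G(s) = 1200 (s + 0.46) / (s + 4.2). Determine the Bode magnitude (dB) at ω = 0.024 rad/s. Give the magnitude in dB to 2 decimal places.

42.39 dB

|j0.024 + 0.46| = √(0.024² + 0.46²) = 0.4606
|j0.024 + 4.2| = √(0.024² + 4.2²) = 4.2
|G(j0.024)| = 1200 × 0.4606 / 4.2 = 131.61
20 log₁₀(131.61) = 42.385 dB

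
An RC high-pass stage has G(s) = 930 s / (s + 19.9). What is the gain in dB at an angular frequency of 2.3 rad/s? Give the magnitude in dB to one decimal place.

|j2.3| = 2.3
|j2.3 + 19.9| = √(2.3² + 19.9²) = 20.03
|G(j2.3)| = 930 × 2.3 / 20.03 = 106.78
20 log₁₀(106.78) = 40.57 dB

40.6 dB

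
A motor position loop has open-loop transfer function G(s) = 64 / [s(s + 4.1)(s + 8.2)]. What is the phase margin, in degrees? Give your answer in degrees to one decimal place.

Gain crossover: |G(jω)| = 1 at ω ≈ 1.72 rad s⁻¹.
∠G(j1.72) = −90° − arctan(1.72/4.1) − arctan(1.72/8.2) ≈ -124.57°
PM = 180° + (-124.57°) = 55.43°

55.4 deg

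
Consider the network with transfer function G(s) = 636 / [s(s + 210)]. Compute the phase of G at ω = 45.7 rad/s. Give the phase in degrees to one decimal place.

∠(j45.7 + 210) = arctan(45.7/210) = 12.28°
∠(j45.7) = 90.00°
∠G(j45.7) = − (12.28° + 90.00°) = -102.28°

-102.3°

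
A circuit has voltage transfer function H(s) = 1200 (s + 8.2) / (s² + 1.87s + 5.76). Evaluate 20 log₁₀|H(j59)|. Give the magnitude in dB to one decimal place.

26.3 dB

|j59 + 8.2| = √(59² + 8.2²) = 59.57
|(j59)² + 1.87(j59) + 5.76| = |-3475.2 + j110.33| = 3477
|H(j59)| = 1200 × 59.57 / 3477 = 20.558
20 log₁₀(20.558) = 26.26 dB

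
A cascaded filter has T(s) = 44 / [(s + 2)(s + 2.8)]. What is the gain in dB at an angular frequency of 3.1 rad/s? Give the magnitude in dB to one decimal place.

|j3.1 + 2| = √(3.1² + 2²) = 3.689
|j3.1 + 2.8| = √(3.1² + 2.8²) = 4.177
|T(j3.1)| = 44 / (3.689 × 4.177) = 2.8551
20 log₁₀(2.8551) = 9.11 dB

9.1 dB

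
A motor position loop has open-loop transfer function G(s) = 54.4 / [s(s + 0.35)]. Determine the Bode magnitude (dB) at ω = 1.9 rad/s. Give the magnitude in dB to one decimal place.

23.4 dB

|j1.9 + 0.35| = √(1.9² + 0.35²) = 1.932
|j1.9| = 1.9
|G(j1.9)| = 54.4 / (1.932 × 1.9) = 14.82
20 log₁₀(14.82) = 23.42 dB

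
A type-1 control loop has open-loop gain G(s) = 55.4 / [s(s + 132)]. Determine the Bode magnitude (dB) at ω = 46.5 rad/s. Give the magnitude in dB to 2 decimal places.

-41.40 dB

|j46.5 + 132| = √(46.5² + 132²) = 140
|j46.5| = 46.5
|G(j46.5)| = 55.4 / (140 × 46.5) = 0.008513
20 log₁₀(0.008513) = -41.398 dB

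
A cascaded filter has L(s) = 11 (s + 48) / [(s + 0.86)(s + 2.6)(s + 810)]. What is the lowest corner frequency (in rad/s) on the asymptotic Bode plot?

Break frequencies occur at each pole and zero magnitude: 0.86 rad/s, 2.6 rad/s, 48 rad/s, 810 rad/s.
The lowest is 0.86 rad/s.

0.86 rad/s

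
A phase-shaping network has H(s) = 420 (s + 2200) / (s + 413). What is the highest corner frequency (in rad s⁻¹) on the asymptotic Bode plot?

Break frequencies occur at each pole and zero magnitude: 413 rad s⁻¹, 2200 rad s⁻¹.
The highest is 2200 rad s⁻¹.

2200 rad s⁻¹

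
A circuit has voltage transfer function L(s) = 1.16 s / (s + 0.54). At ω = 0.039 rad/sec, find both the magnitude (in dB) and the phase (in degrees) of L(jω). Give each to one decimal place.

|j0.039| = 0.039
|j0.039 + 0.54| = √(0.039² + 0.54²) = 0.5414
|L(j0.039)| = 1.16 × 0.039 / 0.5414 = 0.08356
20 log₁₀(0.08356) = -21.56 dB
∠(j0.039) = 90.00°
∠(j0.039 + 0.54) = arctan(0.039/0.54) = 4.13°
∠L(j0.039) = 90.00° − 4.13° = 85.87°

|L| = -21.6 dB, ∠L = 85.9 deg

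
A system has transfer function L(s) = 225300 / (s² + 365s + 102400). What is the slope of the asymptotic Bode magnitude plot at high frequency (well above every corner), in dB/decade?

-40 dB/decade

With 0 zeros and 2 poles, the high-frequency asymptotic slope is 20 × (0 − 2) = -40 dB/decade.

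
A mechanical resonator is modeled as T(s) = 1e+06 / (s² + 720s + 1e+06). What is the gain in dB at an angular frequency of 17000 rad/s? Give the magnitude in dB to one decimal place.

-49.2 dB

|(j17000)² + 720(j17000) + 1e+06| = |-2.88e+08 + j1.224e+07| = 2.883e+08
|T(j17000)| = 1e+06 / 2.883e+08 = 0.0034691
20 log₁₀(0.0034691) = -49.20 dB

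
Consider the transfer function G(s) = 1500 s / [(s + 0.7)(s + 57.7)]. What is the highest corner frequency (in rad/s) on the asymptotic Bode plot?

57.7 rad/s

Break frequencies occur at each pole and zero magnitude: 0.7 rad/s, 57.7 rad/s.
The highest is 57.7 rad/s.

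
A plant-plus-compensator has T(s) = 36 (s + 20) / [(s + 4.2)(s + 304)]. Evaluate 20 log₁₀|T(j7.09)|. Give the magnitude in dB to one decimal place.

-10.3 dB

|j7.09 + 20| = √(7.09² + 20²) = 21.22
|j7.09 + 4.2| = √(7.09² + 4.2²) = 8.241
|j7.09 + 304| = √(7.09² + 304²) = 304.1
|T(j7.09)| = 36 × 21.22 / (8.241 × 304.1) = 0.30485
20 log₁₀(0.30485) = -10.32 dB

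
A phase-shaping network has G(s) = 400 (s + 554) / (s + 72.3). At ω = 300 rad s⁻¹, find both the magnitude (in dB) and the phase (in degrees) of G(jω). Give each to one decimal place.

|j300 + 554| = √(300² + 554²) = 630
|j300 + 72.3| = √(300² + 72.3²) = 308.6
|G(j300)| = 400 × 630 / 308.6 = 816.64
20 log₁₀(816.64) = 58.24 dB
∠(j300 + 554) = arctan(300/554) = 28.44°
∠(j300 + 72.3) = arctan(300/72.3) = 76.45°
∠G(j300) = 28.44° − 76.45° = -48.01°

|G| = 58.2 dB, ∠G = -48.0 deg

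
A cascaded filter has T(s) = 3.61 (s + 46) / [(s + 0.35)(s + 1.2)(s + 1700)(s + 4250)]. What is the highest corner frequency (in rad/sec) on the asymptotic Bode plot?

Break frequencies occur at each pole and zero magnitude: 0.35 rad/sec, 1.2 rad/sec, 46 rad/sec, 1700 rad/sec, 4250 rad/sec.
The highest is 4250 rad/sec.

4250 rad/sec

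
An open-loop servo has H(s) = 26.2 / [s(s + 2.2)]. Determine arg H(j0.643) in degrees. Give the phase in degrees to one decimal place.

∠(j0.643 + 2.2) = arctan(0.643/2.2) = 16.29°
∠(j0.643) = 90.00°
∠H(j0.643) = − (16.29° + 90.00°) = -106.29°

-106.3°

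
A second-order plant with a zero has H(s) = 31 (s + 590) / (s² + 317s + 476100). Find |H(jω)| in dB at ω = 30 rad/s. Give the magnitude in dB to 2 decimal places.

|j30 + 590| = √(30² + 590²) = 590.8
|(j30)² + 317(j30) + 476100| = |4.752e+05 + j9510| = 4.753e+05
|H(j30)| = 31 × 590.8 / 4.753e+05 = 0.038531
20 log₁₀(0.038531) = -28.284 dB

-28.28 dB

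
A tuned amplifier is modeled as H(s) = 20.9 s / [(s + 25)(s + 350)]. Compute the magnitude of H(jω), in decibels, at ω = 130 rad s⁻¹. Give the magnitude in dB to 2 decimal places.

-25.20 dB

|j130| = 130
|j130 + 25| = √(130² + 25²) = 132.4
|j130 + 350| = √(130² + 350²) = 373.4
|H(j130)| = 20.9 × 130 / (132.4 × 373.4) = 0.05497
20 log₁₀(0.05497) = -25.197 dB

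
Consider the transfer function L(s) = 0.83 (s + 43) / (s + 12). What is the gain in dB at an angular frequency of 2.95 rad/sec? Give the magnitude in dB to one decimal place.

|j2.95 + 43| = √(2.95² + 43²) = 43.1
|j2.95 + 12| = √(2.95² + 12²) = 12.36
|L(j2.95)| = 0.83 × 43.1 / 12.36 = 2.895
20 log₁₀(2.895) = 9.23 dB

9.2 dB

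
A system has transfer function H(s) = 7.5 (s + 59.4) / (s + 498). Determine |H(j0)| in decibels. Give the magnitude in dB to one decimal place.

-1.0 dB

H(0) = 7.5 × 59.4 / 498 = 0.89458
20 log₁₀(0.89458) = -0.97 dB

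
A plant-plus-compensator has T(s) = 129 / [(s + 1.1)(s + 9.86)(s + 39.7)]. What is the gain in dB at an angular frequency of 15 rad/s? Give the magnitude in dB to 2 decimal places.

-38.97 dB

|j15 + 1.1| = √(15² + 1.1²) = 15.04
|j15 + 9.86| = √(15² + 9.86²) = 17.95
|j15 + 39.7| = √(15² + 39.7²) = 42.44
|T(j15)| = 129 / (15.04 × 17.95 × 42.44) = 0.011259
20 log₁₀(0.011259) = -38.970 dB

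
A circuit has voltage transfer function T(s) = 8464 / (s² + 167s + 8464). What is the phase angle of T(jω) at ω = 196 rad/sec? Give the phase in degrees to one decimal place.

-132.5°

∠[(j196)² + 167(j196) + 8464] = ∠[-29952 + j32732] = 132.46°
∠T(j196) = −132.46° = -132.46°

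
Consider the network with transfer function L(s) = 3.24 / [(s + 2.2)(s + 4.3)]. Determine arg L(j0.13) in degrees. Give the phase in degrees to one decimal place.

∠(j0.13 + 2.2) = arctan(0.13/2.2) = 3.38°
∠(j0.13 + 4.3) = arctan(0.13/4.3) = 1.73°
∠L(j0.13) = − (3.38° + 1.73°) = -5.11°

-5.1°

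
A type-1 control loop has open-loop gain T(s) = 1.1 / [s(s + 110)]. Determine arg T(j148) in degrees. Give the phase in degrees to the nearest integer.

-143°

∠(j148 + 110) = arctan(148/110) = 53.38°
∠(j148) = 90.00°
∠T(j148) = − (53.38° + 90.00°) = -143.38°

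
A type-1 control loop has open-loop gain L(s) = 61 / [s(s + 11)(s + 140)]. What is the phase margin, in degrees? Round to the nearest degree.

90 deg

Gain crossover: |L(jω)| = 1 at ω ≈ 0.0396 rad/sec.
∠L(j0.0396) = −90° − arctan(0.0396/11) − arctan(0.0396/140) ≈ -90.22°
PM = 180° + (-90.22°) = 89.78°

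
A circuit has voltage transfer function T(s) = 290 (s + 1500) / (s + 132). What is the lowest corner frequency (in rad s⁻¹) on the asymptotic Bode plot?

132 rad s⁻¹

Break frequencies occur at each pole and zero magnitude: 132 rad s⁻¹, 1500 rad s⁻¹.
The lowest is 132 rad s⁻¹.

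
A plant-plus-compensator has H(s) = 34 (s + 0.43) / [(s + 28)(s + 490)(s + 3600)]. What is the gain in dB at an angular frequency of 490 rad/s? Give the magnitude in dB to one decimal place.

-97.4 dB

|j490 + 0.43| = √(490² + 0.43²) = 490
|j490 + 28| = √(490² + 28²) = 490.8
|j490 + 490| = √(490² + 490²) = 693
|j490 + 3600| = √(490² + 3600²) = 3633
|H(j490)| = 34 × 490 / (490.8 × 693 × 3633) = 1.3483e-05
20 log₁₀(1.3483e-05) = -97.40 dB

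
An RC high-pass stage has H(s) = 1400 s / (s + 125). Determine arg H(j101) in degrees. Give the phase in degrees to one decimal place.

51.1°

∠(j101) = 90.00°
∠(j101 + 125) = arctan(101/125) = 38.94°
∠H(j101) = 90.00° − 38.94° = 51.06°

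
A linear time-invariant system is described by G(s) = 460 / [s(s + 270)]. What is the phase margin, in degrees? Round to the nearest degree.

Gain crossover: |G(jω)| = 1 at ω ≈ 1.7 rad/s.
∠G(j1.7) = −90° − arctan(1.7/270) ≈ -90.36°
PM = 180° + (-90.36°) = 89.64°

90°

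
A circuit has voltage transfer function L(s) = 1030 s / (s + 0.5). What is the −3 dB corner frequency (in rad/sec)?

For a single-pole high-pass, the −3 dB point is at the pole: ω = 0.5 rad/sec.

0.5 rad/sec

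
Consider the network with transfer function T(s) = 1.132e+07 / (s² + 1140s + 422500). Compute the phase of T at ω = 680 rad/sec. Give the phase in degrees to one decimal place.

∠[(j680)² + 1140(j680) + 422500] = ∠[-39900 + j7.752e+05] = 92.95°
∠T(j680) = −92.95° = -92.95°

-92.9°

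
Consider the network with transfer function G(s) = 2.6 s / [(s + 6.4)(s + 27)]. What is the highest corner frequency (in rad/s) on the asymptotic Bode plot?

Break frequencies occur at each pole and zero magnitude: 6.4 rad/s, 27 rad/s.
The highest is 27 rad/s.

27 rad/s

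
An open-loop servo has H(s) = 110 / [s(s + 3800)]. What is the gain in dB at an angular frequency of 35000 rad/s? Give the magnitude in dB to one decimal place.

-141.0 dB

|j35000 + 3800| = √(35000² + 3800²) = 3.521e+04
|j35000| = 3.5e+04
|H(j35000)| = 110 / (3.521e+04 × 3.5e+04) = 8.9271e-08
20 log₁₀(8.9271e-08) = -140.99 dB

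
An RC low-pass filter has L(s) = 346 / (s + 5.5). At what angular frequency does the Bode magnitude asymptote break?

5.5 rad s⁻¹

The single real pole at s = −5.5 gives a corner at ω = 5.5 rad s⁻¹.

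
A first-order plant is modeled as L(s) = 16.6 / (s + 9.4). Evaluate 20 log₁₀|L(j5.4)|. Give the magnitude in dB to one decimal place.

|j5.4 + 9.4| = √(5.4² + 9.4²) = 10.84
|L(j5.4)| = 16.6 / 10.84 = 1.5313
20 log₁₀(1.5313) = 3.70 dB

3.7 dB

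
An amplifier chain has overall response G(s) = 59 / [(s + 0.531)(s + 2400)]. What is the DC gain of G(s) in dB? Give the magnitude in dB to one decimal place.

-26.7 dB

G(0) = 59 / (0.531 × 2400) = 0.046296
20 log₁₀(0.046296) = -26.69 dB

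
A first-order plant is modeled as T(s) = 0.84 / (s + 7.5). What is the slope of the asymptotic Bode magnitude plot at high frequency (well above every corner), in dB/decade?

With 0 zeros and 1 pole, the high-frequency asymptotic slope is 20 × (0 − 1) = -20 dB/decade.

-20 dB/decade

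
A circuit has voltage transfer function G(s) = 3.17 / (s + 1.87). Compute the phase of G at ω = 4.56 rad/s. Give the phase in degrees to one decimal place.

∠(j4.56 + 1.87) = arctan(4.56/1.87) = 67.70°
∠G(j4.56) = −67.70° = -67.70°

-67.7 deg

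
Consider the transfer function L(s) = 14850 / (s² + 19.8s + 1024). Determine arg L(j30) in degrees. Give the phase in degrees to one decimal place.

-78.2°

∠[(j30)² + 19.8(j30) + 1024] = ∠[124 + j594] = 78.21°
∠L(j30) = −78.21° = -78.21°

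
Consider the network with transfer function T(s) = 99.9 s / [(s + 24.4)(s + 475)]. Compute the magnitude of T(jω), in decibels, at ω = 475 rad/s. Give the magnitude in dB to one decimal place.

-16.6 dB

|j475| = 475
|j475 + 24.4| = √(475² + 24.4²) = 475.6
|j475 + 475| = √(475² + 475²) = 671.8
|T(j475)| = 99.9 × 475 / (475.6 × 671.8) = 0.14852
20 log₁₀(0.14852) = -16.56 dB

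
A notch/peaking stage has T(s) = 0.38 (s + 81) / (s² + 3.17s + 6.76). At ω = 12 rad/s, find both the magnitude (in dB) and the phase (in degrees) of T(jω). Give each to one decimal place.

|T| = -13.2 dB, ∠T = -156.1°

|j12 + 81| = √(12² + 81²) = 81.88
|(j12)² + 3.17(j12) + 6.76| = |-137.24 + j38.04| = 142.4
|T(j12)| = 0.38 × 81.88 / 142.4 = 0.21849
20 log₁₀(0.21849) = -13.21 dB
∠(j12 + 81) = arctan(12/81) = 8.43°
∠[(j12)² + 3.17(j12) + 6.76] = ∠[-137.24 + j38.04] = 164.51°
∠T(j12) = 8.43° − 164.51° = -156.08°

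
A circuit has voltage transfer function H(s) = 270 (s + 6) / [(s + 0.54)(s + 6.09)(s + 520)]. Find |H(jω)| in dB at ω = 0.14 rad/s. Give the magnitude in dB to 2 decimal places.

-0.75 dB

|j0.14 + 6| = √(0.14² + 6²) = 6.002
|j0.14 + 0.54| = √(0.14² + 0.54²) = 0.5579
|j0.14 + 6.09| = √(0.14² + 6.09²) = 6.092
|j0.14 + 520| = √(0.14² + 520²) = 520
|H(j0.14)| = 270 × 6.002 / (0.5579 × 6.092 × 520) = 0.91702
20 log₁₀(0.91702) = -0.752 dB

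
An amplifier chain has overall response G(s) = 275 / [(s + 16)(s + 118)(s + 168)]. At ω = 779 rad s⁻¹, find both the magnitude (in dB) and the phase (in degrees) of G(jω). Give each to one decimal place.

|G| = -125.0 dB, ∠G = -248.0°

|j779 + 16| = √(779² + 16²) = 779.2
|j779 + 118| = √(779² + 118²) = 787.9
|j779 + 168| = √(779² + 168²) = 796.9
|G(j779)| = 275 / (779.2 × 787.9 × 796.9) = 5.6212e-07
20 log₁₀(5.6212e-07) = -125.00 dB
∠(j779 + 16) = arctan(779/16) = 88.82°
∠(j779 + 118) = arctan(779/118) = 81.39°
∠(j779 + 168) = arctan(779/168) = 77.83°
∠G(j779) = − (88.82° + 81.39° + 77.83°) = -248.04°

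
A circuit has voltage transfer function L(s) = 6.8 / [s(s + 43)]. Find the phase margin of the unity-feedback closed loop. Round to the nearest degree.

Gain crossover: |L(jω)| = 1 at ω ≈ 0.158 rad/sec.
∠L(j0.158) = −90° − arctan(0.158/43) ≈ -90.21°
PM = 180° + (-90.21°) = 89.79°

90°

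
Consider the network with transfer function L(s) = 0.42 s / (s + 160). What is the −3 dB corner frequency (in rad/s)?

160 rad/s

For a single-pole high-pass, the −3 dB point is at the pole: ω = 160 rad/s.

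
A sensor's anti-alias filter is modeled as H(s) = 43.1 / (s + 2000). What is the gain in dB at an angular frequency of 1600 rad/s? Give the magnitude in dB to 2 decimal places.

-35.48 dB

|j1600 + 2000| = √(1600² + 2000²) = 2561
|H(j1600)| = 43.1 / 2561 = 0.016828
20 log₁₀(0.016828) = -35.479 dB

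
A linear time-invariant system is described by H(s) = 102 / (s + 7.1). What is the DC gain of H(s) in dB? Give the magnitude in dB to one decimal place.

23.1 dB

H(0) = 102 / 7.1 = 14.366
20 log₁₀(14.366) = 23.15 dB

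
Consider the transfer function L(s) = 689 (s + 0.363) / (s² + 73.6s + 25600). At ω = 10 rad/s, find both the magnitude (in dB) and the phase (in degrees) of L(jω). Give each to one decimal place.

|j10 + 0.363| = √(10² + 0.363²) = 10.01
|(j10)² + 73.6(j10) + 25600| = |25500 + j736| = 2.551e+04
|L(j10)| = 689 × 10.01 / 2.551e+04 = 0.27026
20 log₁₀(0.27026) = -11.36 dB
∠(j10 + 0.363) = arctan(10/0.363) = 87.92°
∠[(j10)² + 73.6(j10) + 25600] = ∠[25500 + j736] = 1.65°
∠L(j10) = 87.92° − 1.65° = 86.27°

|L| = -11.4 dB, ∠L = 86.3°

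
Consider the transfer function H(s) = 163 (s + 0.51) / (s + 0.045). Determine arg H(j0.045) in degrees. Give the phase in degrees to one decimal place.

-40.0°

∠(j0.045 + 0.51) = arctan(0.045/0.51) = 5.04°
∠(j0.045 + 0.045) = arctan(0.045/0.045) = 45.00°
∠H(j0.045) = 5.04° − 45.00° = -39.96°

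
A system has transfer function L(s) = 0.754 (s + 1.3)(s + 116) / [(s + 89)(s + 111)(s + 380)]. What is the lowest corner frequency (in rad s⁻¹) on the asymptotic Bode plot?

1.3 rad s⁻¹

Break frequencies occur at each pole and zero magnitude: 1.3 rad s⁻¹, 89 rad s⁻¹, 111 rad s⁻¹, 116 rad s⁻¹, 380 rad s⁻¹.
The lowest is 1.3 rad s⁻¹.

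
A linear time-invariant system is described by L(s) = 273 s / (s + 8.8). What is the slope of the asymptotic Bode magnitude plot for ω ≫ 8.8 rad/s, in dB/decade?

With 1 zero and 1 pole, the high-frequency asymptotic slope is 20 × (1 − 1) = 0 dB/decade.

0 dB/decade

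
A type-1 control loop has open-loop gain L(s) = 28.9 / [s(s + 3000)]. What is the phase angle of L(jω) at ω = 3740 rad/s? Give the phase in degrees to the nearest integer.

∠(j3740 + 3000) = arctan(3740/3000) = 51.27°
∠(j3740) = 90.00°
∠L(j3740) = − (51.27° + 90.00°) = -141.27°

-141 deg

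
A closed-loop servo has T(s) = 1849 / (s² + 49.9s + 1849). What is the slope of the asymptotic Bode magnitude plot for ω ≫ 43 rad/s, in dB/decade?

-40 dB/decade

With 0 zeros and 2 poles, the high-frequency asymptotic slope is 20 × (0 − 2) = -40 dB/decade.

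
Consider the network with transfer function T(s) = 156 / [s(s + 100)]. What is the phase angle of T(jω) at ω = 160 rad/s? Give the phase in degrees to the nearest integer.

-148°

∠(j160 + 100) = arctan(160/100) = 57.99°
∠(j160) = 90.00°
∠T(j160) = − (57.99° + 90.00°) = -147.99°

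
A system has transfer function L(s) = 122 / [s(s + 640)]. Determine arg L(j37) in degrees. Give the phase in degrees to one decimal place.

-93.3°

∠(j37 + 640) = arctan(37/640) = 3.31°
∠(j37) = 90.00°
∠L(j37) = − (3.31° + 90.00°) = -93.31°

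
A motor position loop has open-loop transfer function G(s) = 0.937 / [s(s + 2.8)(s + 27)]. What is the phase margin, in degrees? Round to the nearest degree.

Gain crossover: |G(jω)| = 1 at ω ≈ 0.0124 rad s⁻¹.
∠G(j0.0124) = −90° − arctan(0.0124/2.8) − arctan(0.0124/27) ≈ -90.28°
PM = 180° + (-90.28°) = 89.72°

90°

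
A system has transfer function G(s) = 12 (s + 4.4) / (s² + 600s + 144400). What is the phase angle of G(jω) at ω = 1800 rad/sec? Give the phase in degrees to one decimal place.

∠(j1800 + 4.4) = arctan(1800/4.4) = 89.86°
∠[(j1800)² + 600(j1800) + 144400] = ∠[-3.0956e+06 + j1.08e+06] = 160.77°
∠G(j1800) = 89.86° − 160.77° = -70.91°

-70.9 deg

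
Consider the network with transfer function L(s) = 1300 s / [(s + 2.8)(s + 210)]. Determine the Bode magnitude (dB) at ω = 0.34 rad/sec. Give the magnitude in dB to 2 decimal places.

-2.54 dB

|j0.34| = 0.34
|j0.34 + 2.8| = √(0.34² + 2.8²) = 2.821
|j0.34 + 210| = √(0.34² + 210²) = 210
|L(j0.34)| = 1300 × 0.34 / (2.821 × 210) = 0.74622
20 log₁₀(0.74622) = -2.543 dB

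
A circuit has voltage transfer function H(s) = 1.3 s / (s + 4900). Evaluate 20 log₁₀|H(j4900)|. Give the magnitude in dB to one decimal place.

|j4900| = 4900
|j4900 + 4900| = √(4900² + 4900²) = 6930
|H(j4900)| = 1.3 × 4900 / 6930 = 0.91924
20 log₁₀(0.91924) = -0.73 dB

-0.7 dB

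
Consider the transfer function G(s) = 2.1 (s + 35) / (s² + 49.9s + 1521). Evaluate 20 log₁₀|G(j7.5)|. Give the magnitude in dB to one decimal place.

-26.1 dB

|j7.5 + 35| = √(7.5² + 35²) = 35.79
|(j7.5)² + 49.9(j7.5) + 1521| = |1464.8 + j374.25| = 1512
|G(j7.5)| = 2.1 × 35.79 / 1512 = 0.049721
20 log₁₀(0.049721) = -26.07 dB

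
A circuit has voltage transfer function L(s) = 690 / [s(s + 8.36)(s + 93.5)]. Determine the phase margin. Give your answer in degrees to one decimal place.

83.5°

Gain crossover: |L(jω)| = 1 at ω ≈ 0.878 rad/s.
∠L(j0.878) = −90° − arctan(0.878/8.36) − arctan(0.878/93.5) ≈ -96.53°
PM = 180° + (-96.53°) = 83.47°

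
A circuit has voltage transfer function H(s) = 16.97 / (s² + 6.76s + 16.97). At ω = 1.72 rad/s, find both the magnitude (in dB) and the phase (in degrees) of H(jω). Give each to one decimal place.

|(j1.72)² + 6.76(j1.72) + 16.97| = |14.012 + j11.627| = 18.21
|H(j1.72)| = 16.97 / 18.21 = 0.93203
20 log₁₀(0.93203) = -0.61 dB
∠[(j1.72)² + 6.76(j1.72) + 16.97] = ∠[14.012 + j11.627] = 39.69°
∠H(j1.72) = −39.69° = -39.69°

|H| = -0.6 dB, ∠H = -39.7°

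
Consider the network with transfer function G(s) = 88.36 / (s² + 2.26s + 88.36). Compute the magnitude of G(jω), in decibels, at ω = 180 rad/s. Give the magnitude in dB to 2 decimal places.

|(j180)² + 2.26(j180) + 88.36| = |-32312 + j406.8| = 3.231e+04
|G(j180)| = 88.36 / 3.231e+04 = 0.0027344
20 log₁₀(0.0027344) = -51.263 dB

-51.26 dB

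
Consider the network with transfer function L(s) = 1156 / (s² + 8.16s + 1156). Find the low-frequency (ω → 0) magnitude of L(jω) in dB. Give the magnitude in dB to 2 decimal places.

L(0) = 1156 / 1156 = 1
20 log₁₀(1) = 0.000 dB

0.00 dB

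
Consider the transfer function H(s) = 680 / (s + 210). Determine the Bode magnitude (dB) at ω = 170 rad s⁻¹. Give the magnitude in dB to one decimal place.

8.0 dB

|j170 + 210| = √(170² + 210²) = 270.2
|H(j170)| = 680 / 270.2 = 2.5168
20 log₁₀(2.5168) = 8.02 dB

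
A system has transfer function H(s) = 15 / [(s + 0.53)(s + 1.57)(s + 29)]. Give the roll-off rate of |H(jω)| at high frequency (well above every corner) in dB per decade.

-60 dB/decade

With 0 zeros and 3 poles, the high-frequency asymptotic slope is 20 × (0 − 3) = -60 dB/decade.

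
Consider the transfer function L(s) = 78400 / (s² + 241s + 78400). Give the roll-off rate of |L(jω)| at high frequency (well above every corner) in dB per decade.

-40 dB/decade

With 0 zeros and 2 poles, the high-frequency asymptotic slope is 20 × (0 − 2) = -40 dB/decade.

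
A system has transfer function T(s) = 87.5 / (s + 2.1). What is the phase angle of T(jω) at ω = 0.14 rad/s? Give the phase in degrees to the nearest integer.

∠(j0.14 + 2.1) = arctan(0.14/2.1) = 3.81°
∠T(j0.14) = −3.81° = -3.81°

-4°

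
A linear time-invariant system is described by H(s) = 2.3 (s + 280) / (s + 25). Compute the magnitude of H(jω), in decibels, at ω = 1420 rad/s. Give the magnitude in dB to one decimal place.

|j1420 + 280| = √(1420² + 280²) = 1447
|j1420 + 25| = √(1420² + 25²) = 1420
|H(j1420)| = 2.3 × 1447 / 1420 = 2.3439
20 log₁₀(2.3439) = 7.40 dB

7.4 dB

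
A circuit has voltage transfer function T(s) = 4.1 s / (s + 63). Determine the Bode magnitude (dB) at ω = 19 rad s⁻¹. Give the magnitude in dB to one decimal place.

|j19| = 19
|j19 + 63| = √(19² + 63²) = 65.8
|T(j19)| = 4.1 × 19 / 65.8 = 1.1838
20 log₁₀(1.1838) = 1.47 dB

1.5 dB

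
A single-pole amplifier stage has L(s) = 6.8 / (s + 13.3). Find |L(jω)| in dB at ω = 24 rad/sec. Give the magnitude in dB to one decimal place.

|j24 + 13.3| = √(24² + 13.3²) = 27.44
|L(j24)| = 6.8 / 27.44 = 0.24782
20 log₁₀(0.24782) = -12.12 dB

-12.1 dB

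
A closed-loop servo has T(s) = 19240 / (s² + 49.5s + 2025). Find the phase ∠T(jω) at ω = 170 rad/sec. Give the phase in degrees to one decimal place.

∠[(j170)² + 49.5(j170) + 2025] = ∠[-26875 + j8415] = 162.61°
∠T(j170) = −162.61° = -162.61°

-162.6°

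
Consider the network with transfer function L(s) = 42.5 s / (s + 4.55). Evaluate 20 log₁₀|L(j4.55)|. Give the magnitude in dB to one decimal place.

|j4.55| = 4.55
|j4.55 + 4.55| = √(4.55² + 4.55²) = 6.435
|L(j4.55)| = 42.5 × 4.55 / 6.435 = 30.052
20 log₁₀(30.052) = 29.56 dB

29.6 dB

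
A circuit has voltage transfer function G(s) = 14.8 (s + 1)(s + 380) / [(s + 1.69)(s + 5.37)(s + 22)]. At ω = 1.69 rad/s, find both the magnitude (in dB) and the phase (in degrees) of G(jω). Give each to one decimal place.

|G| = 31.4 dB, ∠G = -7.2 deg

|j1.69 + 1| = √(1.69² + 1²) = 1.964
|j1.69 + 380| = √(1.69² + 380²) = 380
|j1.69 + 1.69| = √(1.69² + 1.69²) = 2.39
|j1.69 + 5.37| = √(1.69² + 5.37²) = 5.63
|j1.69 + 22| = √(1.69² + 22²) = 22.06
|G(j1.69)| = 14.8 × 1.964 × 380 / (2.39 × 5.63 × 22.06) = 37.2
20 log₁₀(37.2) = 31.41 dB
∠(j1.69 + 1) = arctan(1.69/1) = 59.39°
∠(j1.69 + 380) = arctan(1.69/380) = 0.25°
∠(j1.69 + 1.69) = arctan(1.69/1.69) = 45.00°
∠(j1.69 + 5.37) = arctan(1.69/5.37) = 17.47°
∠(j1.69 + 22) = arctan(1.69/22) = 4.39°
∠G(j1.69) = 59.39° + 0.25° − (45.00° + 17.47° + 4.39°) = -7.22°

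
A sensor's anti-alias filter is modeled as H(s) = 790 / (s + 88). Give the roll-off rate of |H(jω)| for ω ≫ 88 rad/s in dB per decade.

-20 dB/decade

With 0 zeros and 1 pole, the high-frequency asymptotic slope is 20 × (0 − 1) = -20 dB/decade.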